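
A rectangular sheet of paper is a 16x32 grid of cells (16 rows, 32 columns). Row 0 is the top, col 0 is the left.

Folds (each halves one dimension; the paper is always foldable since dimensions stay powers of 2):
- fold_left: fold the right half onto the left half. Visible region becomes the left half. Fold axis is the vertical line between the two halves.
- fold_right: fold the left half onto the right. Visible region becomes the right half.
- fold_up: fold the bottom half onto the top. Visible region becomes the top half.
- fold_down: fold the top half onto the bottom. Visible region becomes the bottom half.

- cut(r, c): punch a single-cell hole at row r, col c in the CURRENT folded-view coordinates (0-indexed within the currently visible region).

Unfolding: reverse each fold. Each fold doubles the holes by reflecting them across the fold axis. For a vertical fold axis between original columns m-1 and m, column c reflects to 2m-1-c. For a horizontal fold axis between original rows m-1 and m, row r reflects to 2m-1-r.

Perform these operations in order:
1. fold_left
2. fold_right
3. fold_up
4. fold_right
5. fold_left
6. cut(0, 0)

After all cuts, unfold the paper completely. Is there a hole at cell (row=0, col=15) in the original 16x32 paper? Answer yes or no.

Op 1 fold_left: fold axis v@16; visible region now rows[0,16) x cols[0,16) = 16x16
Op 2 fold_right: fold axis v@8; visible region now rows[0,16) x cols[8,16) = 16x8
Op 3 fold_up: fold axis h@8; visible region now rows[0,8) x cols[8,16) = 8x8
Op 4 fold_right: fold axis v@12; visible region now rows[0,8) x cols[12,16) = 8x4
Op 5 fold_left: fold axis v@14; visible region now rows[0,8) x cols[12,14) = 8x2
Op 6 cut(0, 0): punch at orig (0,12); cuts so far [(0, 12)]; region rows[0,8) x cols[12,14) = 8x2
Unfold 1 (reflect across v@14): 2 holes -> [(0, 12), (0, 15)]
Unfold 2 (reflect across v@12): 4 holes -> [(0, 8), (0, 11), (0, 12), (0, 15)]
Unfold 3 (reflect across h@8): 8 holes -> [(0, 8), (0, 11), (0, 12), (0, 15), (15, 8), (15, 11), (15, 12), (15, 15)]
Unfold 4 (reflect across v@8): 16 holes -> [(0, 0), (0, 3), (0, 4), (0, 7), (0, 8), (0, 11), (0, 12), (0, 15), (15, 0), (15, 3), (15, 4), (15, 7), (15, 8), (15, 11), (15, 12), (15, 15)]
Unfold 5 (reflect across v@16): 32 holes -> [(0, 0), (0, 3), (0, 4), (0, 7), (0, 8), (0, 11), (0, 12), (0, 15), (0, 16), (0, 19), (0, 20), (0, 23), (0, 24), (0, 27), (0, 28), (0, 31), (15, 0), (15, 3), (15, 4), (15, 7), (15, 8), (15, 11), (15, 12), (15, 15), (15, 16), (15, 19), (15, 20), (15, 23), (15, 24), (15, 27), (15, 28), (15, 31)]
Holes: [(0, 0), (0, 3), (0, 4), (0, 7), (0, 8), (0, 11), (0, 12), (0, 15), (0, 16), (0, 19), (0, 20), (0, 23), (0, 24), (0, 27), (0, 28), (0, 31), (15, 0), (15, 3), (15, 4), (15, 7), (15, 8), (15, 11), (15, 12), (15, 15), (15, 16), (15, 19), (15, 20), (15, 23), (15, 24), (15, 27), (15, 28), (15, 31)]

Answer: yes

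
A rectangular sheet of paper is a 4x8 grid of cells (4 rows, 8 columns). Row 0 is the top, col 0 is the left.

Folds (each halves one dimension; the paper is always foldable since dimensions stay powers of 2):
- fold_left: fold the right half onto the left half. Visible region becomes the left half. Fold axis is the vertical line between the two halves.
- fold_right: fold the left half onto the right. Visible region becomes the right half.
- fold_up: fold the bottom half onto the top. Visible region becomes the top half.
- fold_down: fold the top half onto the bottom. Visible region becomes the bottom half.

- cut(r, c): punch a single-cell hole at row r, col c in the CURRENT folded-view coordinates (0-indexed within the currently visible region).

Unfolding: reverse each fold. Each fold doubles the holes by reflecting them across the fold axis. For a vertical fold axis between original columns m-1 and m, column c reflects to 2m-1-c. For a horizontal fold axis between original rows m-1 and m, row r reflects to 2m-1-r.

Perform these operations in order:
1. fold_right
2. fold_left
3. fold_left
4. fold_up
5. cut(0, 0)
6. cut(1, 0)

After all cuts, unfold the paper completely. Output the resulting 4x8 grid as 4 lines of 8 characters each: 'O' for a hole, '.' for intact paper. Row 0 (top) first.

Answer: OOOOOOOO
OOOOOOOO
OOOOOOOO
OOOOOOOO

Derivation:
Op 1 fold_right: fold axis v@4; visible region now rows[0,4) x cols[4,8) = 4x4
Op 2 fold_left: fold axis v@6; visible region now rows[0,4) x cols[4,6) = 4x2
Op 3 fold_left: fold axis v@5; visible region now rows[0,4) x cols[4,5) = 4x1
Op 4 fold_up: fold axis h@2; visible region now rows[0,2) x cols[4,5) = 2x1
Op 5 cut(0, 0): punch at orig (0,4); cuts so far [(0, 4)]; region rows[0,2) x cols[4,5) = 2x1
Op 6 cut(1, 0): punch at orig (1,4); cuts so far [(0, 4), (1, 4)]; region rows[0,2) x cols[4,5) = 2x1
Unfold 1 (reflect across h@2): 4 holes -> [(0, 4), (1, 4), (2, 4), (3, 4)]
Unfold 2 (reflect across v@5): 8 holes -> [(0, 4), (0, 5), (1, 4), (1, 5), (2, 4), (2, 5), (3, 4), (3, 5)]
Unfold 3 (reflect across v@6): 16 holes -> [(0, 4), (0, 5), (0, 6), (0, 7), (1, 4), (1, 5), (1, 6), (1, 7), (2, 4), (2, 5), (2, 6), (2, 7), (3, 4), (3, 5), (3, 6), (3, 7)]
Unfold 4 (reflect across v@4): 32 holes -> [(0, 0), (0, 1), (0, 2), (0, 3), (0, 4), (0, 5), (0, 6), (0, 7), (1, 0), (1, 1), (1, 2), (1, 3), (1, 4), (1, 5), (1, 6), (1, 7), (2, 0), (2, 1), (2, 2), (2, 3), (2, 4), (2, 5), (2, 6), (2, 7), (3, 0), (3, 1), (3, 2), (3, 3), (3, 4), (3, 5), (3, 6), (3, 7)]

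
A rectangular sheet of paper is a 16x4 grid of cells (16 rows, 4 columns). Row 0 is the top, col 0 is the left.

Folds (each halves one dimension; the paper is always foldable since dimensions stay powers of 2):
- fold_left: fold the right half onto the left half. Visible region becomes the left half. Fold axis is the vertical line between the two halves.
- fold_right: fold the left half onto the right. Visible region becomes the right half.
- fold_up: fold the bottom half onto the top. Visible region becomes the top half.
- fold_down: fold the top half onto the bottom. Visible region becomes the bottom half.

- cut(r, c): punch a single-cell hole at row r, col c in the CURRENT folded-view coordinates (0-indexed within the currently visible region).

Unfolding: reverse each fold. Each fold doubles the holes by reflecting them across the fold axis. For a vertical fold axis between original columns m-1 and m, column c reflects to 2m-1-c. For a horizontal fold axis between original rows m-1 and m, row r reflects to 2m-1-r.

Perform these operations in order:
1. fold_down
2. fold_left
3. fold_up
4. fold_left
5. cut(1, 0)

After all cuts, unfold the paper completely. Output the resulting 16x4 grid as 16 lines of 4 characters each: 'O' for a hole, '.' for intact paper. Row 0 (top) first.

Op 1 fold_down: fold axis h@8; visible region now rows[8,16) x cols[0,4) = 8x4
Op 2 fold_left: fold axis v@2; visible region now rows[8,16) x cols[0,2) = 8x2
Op 3 fold_up: fold axis h@12; visible region now rows[8,12) x cols[0,2) = 4x2
Op 4 fold_left: fold axis v@1; visible region now rows[8,12) x cols[0,1) = 4x1
Op 5 cut(1, 0): punch at orig (9,0); cuts so far [(9, 0)]; region rows[8,12) x cols[0,1) = 4x1
Unfold 1 (reflect across v@1): 2 holes -> [(9, 0), (9, 1)]
Unfold 2 (reflect across h@12): 4 holes -> [(9, 0), (9, 1), (14, 0), (14, 1)]
Unfold 3 (reflect across v@2): 8 holes -> [(9, 0), (9, 1), (9, 2), (9, 3), (14, 0), (14, 1), (14, 2), (14, 3)]
Unfold 4 (reflect across h@8): 16 holes -> [(1, 0), (1, 1), (1, 2), (1, 3), (6, 0), (6, 1), (6, 2), (6, 3), (9, 0), (9, 1), (9, 2), (9, 3), (14, 0), (14, 1), (14, 2), (14, 3)]

Answer: ....
OOOO
....
....
....
....
OOOO
....
....
OOOO
....
....
....
....
OOOO
....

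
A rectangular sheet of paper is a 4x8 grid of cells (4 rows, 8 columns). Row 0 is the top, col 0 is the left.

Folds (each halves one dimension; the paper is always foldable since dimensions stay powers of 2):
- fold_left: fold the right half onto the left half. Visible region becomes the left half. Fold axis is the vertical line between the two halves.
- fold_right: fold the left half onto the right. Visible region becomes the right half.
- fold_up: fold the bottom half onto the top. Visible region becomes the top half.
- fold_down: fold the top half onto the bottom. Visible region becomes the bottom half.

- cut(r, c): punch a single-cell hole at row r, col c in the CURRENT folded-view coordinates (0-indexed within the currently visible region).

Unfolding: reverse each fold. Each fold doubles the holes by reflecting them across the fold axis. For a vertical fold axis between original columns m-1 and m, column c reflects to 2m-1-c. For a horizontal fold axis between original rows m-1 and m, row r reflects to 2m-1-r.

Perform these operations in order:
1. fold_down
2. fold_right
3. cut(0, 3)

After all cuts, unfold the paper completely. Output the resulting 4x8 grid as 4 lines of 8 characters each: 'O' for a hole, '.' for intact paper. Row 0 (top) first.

Op 1 fold_down: fold axis h@2; visible region now rows[2,4) x cols[0,8) = 2x8
Op 2 fold_right: fold axis v@4; visible region now rows[2,4) x cols[4,8) = 2x4
Op 3 cut(0, 3): punch at orig (2,7); cuts so far [(2, 7)]; region rows[2,4) x cols[4,8) = 2x4
Unfold 1 (reflect across v@4): 2 holes -> [(2, 0), (2, 7)]
Unfold 2 (reflect across h@2): 4 holes -> [(1, 0), (1, 7), (2, 0), (2, 7)]

Answer: ........
O......O
O......O
........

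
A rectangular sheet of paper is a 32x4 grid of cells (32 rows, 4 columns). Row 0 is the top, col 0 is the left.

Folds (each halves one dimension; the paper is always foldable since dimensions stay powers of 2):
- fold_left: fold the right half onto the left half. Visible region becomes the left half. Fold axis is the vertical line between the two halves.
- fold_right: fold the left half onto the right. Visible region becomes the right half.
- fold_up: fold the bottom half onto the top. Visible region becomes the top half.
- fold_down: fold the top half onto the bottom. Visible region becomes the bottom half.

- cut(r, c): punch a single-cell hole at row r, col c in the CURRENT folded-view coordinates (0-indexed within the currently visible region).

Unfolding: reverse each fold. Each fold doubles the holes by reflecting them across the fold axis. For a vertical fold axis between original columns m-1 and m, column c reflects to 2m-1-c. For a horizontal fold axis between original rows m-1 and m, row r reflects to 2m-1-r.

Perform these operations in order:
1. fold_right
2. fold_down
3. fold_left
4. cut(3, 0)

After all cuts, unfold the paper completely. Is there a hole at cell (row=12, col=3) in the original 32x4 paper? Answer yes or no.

Answer: yes

Derivation:
Op 1 fold_right: fold axis v@2; visible region now rows[0,32) x cols[2,4) = 32x2
Op 2 fold_down: fold axis h@16; visible region now rows[16,32) x cols[2,4) = 16x2
Op 3 fold_left: fold axis v@3; visible region now rows[16,32) x cols[2,3) = 16x1
Op 4 cut(3, 0): punch at orig (19,2); cuts so far [(19, 2)]; region rows[16,32) x cols[2,3) = 16x1
Unfold 1 (reflect across v@3): 2 holes -> [(19, 2), (19, 3)]
Unfold 2 (reflect across h@16): 4 holes -> [(12, 2), (12, 3), (19, 2), (19, 3)]
Unfold 3 (reflect across v@2): 8 holes -> [(12, 0), (12, 1), (12, 2), (12, 3), (19, 0), (19, 1), (19, 2), (19, 3)]
Holes: [(12, 0), (12, 1), (12, 2), (12, 3), (19, 0), (19, 1), (19, 2), (19, 3)]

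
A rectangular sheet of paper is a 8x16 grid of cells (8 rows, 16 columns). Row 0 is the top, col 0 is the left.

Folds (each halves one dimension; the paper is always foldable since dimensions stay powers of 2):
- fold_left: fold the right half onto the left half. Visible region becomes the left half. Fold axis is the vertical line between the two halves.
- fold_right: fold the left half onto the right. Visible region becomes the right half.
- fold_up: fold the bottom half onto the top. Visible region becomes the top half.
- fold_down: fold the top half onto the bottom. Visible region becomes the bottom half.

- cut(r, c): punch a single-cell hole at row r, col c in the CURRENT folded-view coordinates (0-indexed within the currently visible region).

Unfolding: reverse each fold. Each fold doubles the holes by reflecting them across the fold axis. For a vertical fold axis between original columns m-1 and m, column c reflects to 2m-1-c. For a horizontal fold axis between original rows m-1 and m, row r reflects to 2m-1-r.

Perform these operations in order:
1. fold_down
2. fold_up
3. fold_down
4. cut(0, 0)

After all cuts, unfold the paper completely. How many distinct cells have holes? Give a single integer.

Answer: 8

Derivation:
Op 1 fold_down: fold axis h@4; visible region now rows[4,8) x cols[0,16) = 4x16
Op 2 fold_up: fold axis h@6; visible region now rows[4,6) x cols[0,16) = 2x16
Op 3 fold_down: fold axis h@5; visible region now rows[5,6) x cols[0,16) = 1x16
Op 4 cut(0, 0): punch at orig (5,0); cuts so far [(5, 0)]; region rows[5,6) x cols[0,16) = 1x16
Unfold 1 (reflect across h@5): 2 holes -> [(4, 0), (5, 0)]
Unfold 2 (reflect across h@6): 4 holes -> [(4, 0), (5, 0), (6, 0), (7, 0)]
Unfold 3 (reflect across h@4): 8 holes -> [(0, 0), (1, 0), (2, 0), (3, 0), (4, 0), (5, 0), (6, 0), (7, 0)]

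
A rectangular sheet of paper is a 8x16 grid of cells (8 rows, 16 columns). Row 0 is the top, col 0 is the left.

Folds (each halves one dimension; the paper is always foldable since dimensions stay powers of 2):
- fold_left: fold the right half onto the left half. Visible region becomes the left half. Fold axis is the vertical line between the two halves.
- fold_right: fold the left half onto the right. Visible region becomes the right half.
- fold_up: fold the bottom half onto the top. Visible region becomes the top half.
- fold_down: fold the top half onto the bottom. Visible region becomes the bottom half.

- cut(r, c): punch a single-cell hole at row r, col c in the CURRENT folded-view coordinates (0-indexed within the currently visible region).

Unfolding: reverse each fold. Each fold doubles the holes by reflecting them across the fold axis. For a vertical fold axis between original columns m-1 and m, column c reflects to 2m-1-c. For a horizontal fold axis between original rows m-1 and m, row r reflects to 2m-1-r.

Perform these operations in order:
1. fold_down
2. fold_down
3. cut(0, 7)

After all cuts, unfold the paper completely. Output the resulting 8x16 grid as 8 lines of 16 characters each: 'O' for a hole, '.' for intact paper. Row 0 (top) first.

Answer: ................
.......O........
.......O........
................
................
.......O........
.......O........
................

Derivation:
Op 1 fold_down: fold axis h@4; visible region now rows[4,8) x cols[0,16) = 4x16
Op 2 fold_down: fold axis h@6; visible region now rows[6,8) x cols[0,16) = 2x16
Op 3 cut(0, 7): punch at orig (6,7); cuts so far [(6, 7)]; region rows[6,8) x cols[0,16) = 2x16
Unfold 1 (reflect across h@6): 2 holes -> [(5, 7), (6, 7)]
Unfold 2 (reflect across h@4): 4 holes -> [(1, 7), (2, 7), (5, 7), (6, 7)]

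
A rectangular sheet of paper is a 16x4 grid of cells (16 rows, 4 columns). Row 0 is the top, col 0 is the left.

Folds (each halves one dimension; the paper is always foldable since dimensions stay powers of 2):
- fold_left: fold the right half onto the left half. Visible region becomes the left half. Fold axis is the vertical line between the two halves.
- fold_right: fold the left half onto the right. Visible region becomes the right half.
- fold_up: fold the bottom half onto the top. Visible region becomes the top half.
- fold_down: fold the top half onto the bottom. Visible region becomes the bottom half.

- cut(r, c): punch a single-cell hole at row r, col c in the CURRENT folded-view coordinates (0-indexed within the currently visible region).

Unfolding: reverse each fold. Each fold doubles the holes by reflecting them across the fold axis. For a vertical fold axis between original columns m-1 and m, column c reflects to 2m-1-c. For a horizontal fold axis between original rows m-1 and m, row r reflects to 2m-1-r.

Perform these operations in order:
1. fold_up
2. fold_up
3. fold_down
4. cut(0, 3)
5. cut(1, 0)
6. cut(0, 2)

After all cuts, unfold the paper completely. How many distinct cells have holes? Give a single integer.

Op 1 fold_up: fold axis h@8; visible region now rows[0,8) x cols[0,4) = 8x4
Op 2 fold_up: fold axis h@4; visible region now rows[0,4) x cols[0,4) = 4x4
Op 3 fold_down: fold axis h@2; visible region now rows[2,4) x cols[0,4) = 2x4
Op 4 cut(0, 3): punch at orig (2,3); cuts so far [(2, 3)]; region rows[2,4) x cols[0,4) = 2x4
Op 5 cut(1, 0): punch at orig (3,0); cuts so far [(2, 3), (3, 0)]; region rows[2,4) x cols[0,4) = 2x4
Op 6 cut(0, 2): punch at orig (2,2); cuts so far [(2, 2), (2, 3), (3, 0)]; region rows[2,4) x cols[0,4) = 2x4
Unfold 1 (reflect across h@2): 6 holes -> [(0, 0), (1, 2), (1, 3), (2, 2), (2, 3), (3, 0)]
Unfold 2 (reflect across h@4): 12 holes -> [(0, 0), (1, 2), (1, 3), (2, 2), (2, 3), (3, 0), (4, 0), (5, 2), (5, 3), (6, 2), (6, 3), (7, 0)]
Unfold 3 (reflect across h@8): 24 holes -> [(0, 0), (1, 2), (1, 3), (2, 2), (2, 3), (3, 0), (4, 0), (5, 2), (5, 3), (6, 2), (6, 3), (7, 0), (8, 0), (9, 2), (9, 3), (10, 2), (10, 3), (11, 0), (12, 0), (13, 2), (13, 3), (14, 2), (14, 3), (15, 0)]

Answer: 24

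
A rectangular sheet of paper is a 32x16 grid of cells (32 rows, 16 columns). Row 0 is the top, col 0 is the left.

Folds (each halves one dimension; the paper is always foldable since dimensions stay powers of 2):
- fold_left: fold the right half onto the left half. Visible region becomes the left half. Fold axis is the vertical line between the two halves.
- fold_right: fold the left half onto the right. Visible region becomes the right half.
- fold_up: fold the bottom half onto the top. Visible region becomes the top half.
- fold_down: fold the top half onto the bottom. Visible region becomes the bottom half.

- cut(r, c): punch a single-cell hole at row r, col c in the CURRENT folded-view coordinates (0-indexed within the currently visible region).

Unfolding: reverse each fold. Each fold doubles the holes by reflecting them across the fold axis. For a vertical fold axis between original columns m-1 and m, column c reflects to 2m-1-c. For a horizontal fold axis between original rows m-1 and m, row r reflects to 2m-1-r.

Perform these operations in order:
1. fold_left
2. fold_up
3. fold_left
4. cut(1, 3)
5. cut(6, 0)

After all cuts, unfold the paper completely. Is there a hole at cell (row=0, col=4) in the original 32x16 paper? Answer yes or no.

Answer: no

Derivation:
Op 1 fold_left: fold axis v@8; visible region now rows[0,32) x cols[0,8) = 32x8
Op 2 fold_up: fold axis h@16; visible region now rows[0,16) x cols[0,8) = 16x8
Op 3 fold_left: fold axis v@4; visible region now rows[0,16) x cols[0,4) = 16x4
Op 4 cut(1, 3): punch at orig (1,3); cuts so far [(1, 3)]; region rows[0,16) x cols[0,4) = 16x4
Op 5 cut(6, 0): punch at orig (6,0); cuts so far [(1, 3), (6, 0)]; region rows[0,16) x cols[0,4) = 16x4
Unfold 1 (reflect across v@4): 4 holes -> [(1, 3), (1, 4), (6, 0), (6, 7)]
Unfold 2 (reflect across h@16): 8 holes -> [(1, 3), (1, 4), (6, 0), (6, 7), (25, 0), (25, 7), (30, 3), (30, 4)]
Unfold 3 (reflect across v@8): 16 holes -> [(1, 3), (1, 4), (1, 11), (1, 12), (6, 0), (6, 7), (6, 8), (6, 15), (25, 0), (25, 7), (25, 8), (25, 15), (30, 3), (30, 4), (30, 11), (30, 12)]
Holes: [(1, 3), (1, 4), (1, 11), (1, 12), (6, 0), (6, 7), (6, 8), (6, 15), (25, 0), (25, 7), (25, 8), (25, 15), (30, 3), (30, 4), (30, 11), (30, 12)]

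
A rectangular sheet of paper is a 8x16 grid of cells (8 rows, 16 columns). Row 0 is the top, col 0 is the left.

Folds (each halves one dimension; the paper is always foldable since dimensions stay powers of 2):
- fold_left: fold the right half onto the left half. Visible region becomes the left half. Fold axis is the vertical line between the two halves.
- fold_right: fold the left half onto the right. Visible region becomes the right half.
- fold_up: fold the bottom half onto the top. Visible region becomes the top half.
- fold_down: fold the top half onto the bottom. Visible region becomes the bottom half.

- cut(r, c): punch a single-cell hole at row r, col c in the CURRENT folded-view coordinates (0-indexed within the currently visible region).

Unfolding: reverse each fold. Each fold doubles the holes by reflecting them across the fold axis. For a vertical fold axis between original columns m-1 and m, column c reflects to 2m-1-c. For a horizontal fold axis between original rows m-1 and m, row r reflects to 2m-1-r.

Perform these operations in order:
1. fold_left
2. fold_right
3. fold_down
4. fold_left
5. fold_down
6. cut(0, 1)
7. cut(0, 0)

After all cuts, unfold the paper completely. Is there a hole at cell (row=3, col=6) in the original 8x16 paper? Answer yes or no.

Op 1 fold_left: fold axis v@8; visible region now rows[0,8) x cols[0,8) = 8x8
Op 2 fold_right: fold axis v@4; visible region now rows[0,8) x cols[4,8) = 8x4
Op 3 fold_down: fold axis h@4; visible region now rows[4,8) x cols[4,8) = 4x4
Op 4 fold_left: fold axis v@6; visible region now rows[4,8) x cols[4,6) = 4x2
Op 5 fold_down: fold axis h@6; visible region now rows[6,8) x cols[4,6) = 2x2
Op 6 cut(0, 1): punch at orig (6,5); cuts so far [(6, 5)]; region rows[6,8) x cols[4,6) = 2x2
Op 7 cut(0, 0): punch at orig (6,4); cuts so far [(6, 4), (6, 5)]; region rows[6,8) x cols[4,6) = 2x2
Unfold 1 (reflect across h@6): 4 holes -> [(5, 4), (5, 5), (6, 4), (6, 5)]
Unfold 2 (reflect across v@6): 8 holes -> [(5, 4), (5, 5), (5, 6), (5, 7), (6, 4), (6, 5), (6, 6), (6, 7)]
Unfold 3 (reflect across h@4): 16 holes -> [(1, 4), (1, 5), (1, 6), (1, 7), (2, 4), (2, 5), (2, 6), (2, 7), (5, 4), (5, 5), (5, 6), (5, 7), (6, 4), (6, 5), (6, 6), (6, 7)]
Unfold 4 (reflect across v@4): 32 holes -> [(1, 0), (1, 1), (1, 2), (1, 3), (1, 4), (1, 5), (1, 6), (1, 7), (2, 0), (2, 1), (2, 2), (2, 3), (2, 4), (2, 5), (2, 6), (2, 7), (5, 0), (5, 1), (5, 2), (5, 3), (5, 4), (5, 5), (5, 6), (5, 7), (6, 0), (6, 1), (6, 2), (6, 3), (6, 4), (6, 5), (6, 6), (6, 7)]
Unfold 5 (reflect across v@8): 64 holes -> [(1, 0), (1, 1), (1, 2), (1, 3), (1, 4), (1, 5), (1, 6), (1, 7), (1, 8), (1, 9), (1, 10), (1, 11), (1, 12), (1, 13), (1, 14), (1, 15), (2, 0), (2, 1), (2, 2), (2, 3), (2, 4), (2, 5), (2, 6), (2, 7), (2, 8), (2, 9), (2, 10), (2, 11), (2, 12), (2, 13), (2, 14), (2, 15), (5, 0), (5, 1), (5, 2), (5, 3), (5, 4), (5, 5), (5, 6), (5, 7), (5, 8), (5, 9), (5, 10), (5, 11), (5, 12), (5, 13), (5, 14), (5, 15), (6, 0), (6, 1), (6, 2), (6, 3), (6, 4), (6, 5), (6, 6), (6, 7), (6, 8), (6, 9), (6, 10), (6, 11), (6, 12), (6, 13), (6, 14), (6, 15)]
Holes: [(1, 0), (1, 1), (1, 2), (1, 3), (1, 4), (1, 5), (1, 6), (1, 7), (1, 8), (1, 9), (1, 10), (1, 11), (1, 12), (1, 13), (1, 14), (1, 15), (2, 0), (2, 1), (2, 2), (2, 3), (2, 4), (2, 5), (2, 6), (2, 7), (2, 8), (2, 9), (2, 10), (2, 11), (2, 12), (2, 13), (2, 14), (2, 15), (5, 0), (5, 1), (5, 2), (5, 3), (5, 4), (5, 5), (5, 6), (5, 7), (5, 8), (5, 9), (5, 10), (5, 11), (5, 12), (5, 13), (5, 14), (5, 15), (6, 0), (6, 1), (6, 2), (6, 3), (6, 4), (6, 5), (6, 6), (6, 7), (6, 8), (6, 9), (6, 10), (6, 11), (6, 12), (6, 13), (6, 14), (6, 15)]

Answer: no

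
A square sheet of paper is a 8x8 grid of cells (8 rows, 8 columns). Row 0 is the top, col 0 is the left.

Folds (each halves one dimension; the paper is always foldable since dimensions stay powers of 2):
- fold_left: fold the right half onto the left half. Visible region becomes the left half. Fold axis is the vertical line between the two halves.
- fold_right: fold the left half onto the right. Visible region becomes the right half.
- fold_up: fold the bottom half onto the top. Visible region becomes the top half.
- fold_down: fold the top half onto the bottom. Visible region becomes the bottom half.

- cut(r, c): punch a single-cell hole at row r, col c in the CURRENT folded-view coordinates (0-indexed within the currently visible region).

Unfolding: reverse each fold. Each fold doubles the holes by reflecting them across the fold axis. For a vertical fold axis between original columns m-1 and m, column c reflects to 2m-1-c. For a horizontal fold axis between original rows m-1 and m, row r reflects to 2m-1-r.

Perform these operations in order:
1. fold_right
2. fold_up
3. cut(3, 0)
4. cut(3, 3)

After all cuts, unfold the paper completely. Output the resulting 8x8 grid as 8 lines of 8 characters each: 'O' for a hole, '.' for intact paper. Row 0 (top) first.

Answer: ........
........
........
O..OO..O
O..OO..O
........
........
........

Derivation:
Op 1 fold_right: fold axis v@4; visible region now rows[0,8) x cols[4,8) = 8x4
Op 2 fold_up: fold axis h@4; visible region now rows[0,4) x cols[4,8) = 4x4
Op 3 cut(3, 0): punch at orig (3,4); cuts so far [(3, 4)]; region rows[0,4) x cols[4,8) = 4x4
Op 4 cut(3, 3): punch at orig (3,7); cuts so far [(3, 4), (3, 7)]; region rows[0,4) x cols[4,8) = 4x4
Unfold 1 (reflect across h@4): 4 holes -> [(3, 4), (3, 7), (4, 4), (4, 7)]
Unfold 2 (reflect across v@4): 8 holes -> [(3, 0), (3, 3), (3, 4), (3, 7), (4, 0), (4, 3), (4, 4), (4, 7)]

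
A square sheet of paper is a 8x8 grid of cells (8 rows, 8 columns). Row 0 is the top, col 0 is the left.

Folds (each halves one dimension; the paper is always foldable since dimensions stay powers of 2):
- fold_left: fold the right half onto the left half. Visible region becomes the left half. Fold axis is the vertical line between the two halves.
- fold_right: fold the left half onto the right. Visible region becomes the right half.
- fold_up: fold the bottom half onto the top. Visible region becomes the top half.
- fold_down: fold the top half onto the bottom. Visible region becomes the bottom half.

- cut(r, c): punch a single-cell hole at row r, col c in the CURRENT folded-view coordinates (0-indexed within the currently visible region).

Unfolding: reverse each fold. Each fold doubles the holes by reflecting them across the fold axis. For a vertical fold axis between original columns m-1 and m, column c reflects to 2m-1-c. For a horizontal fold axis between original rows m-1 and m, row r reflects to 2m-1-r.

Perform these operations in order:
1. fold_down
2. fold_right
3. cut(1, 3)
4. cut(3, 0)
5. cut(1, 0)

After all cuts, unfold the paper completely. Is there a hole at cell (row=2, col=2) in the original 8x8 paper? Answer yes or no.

Op 1 fold_down: fold axis h@4; visible region now rows[4,8) x cols[0,8) = 4x8
Op 2 fold_right: fold axis v@4; visible region now rows[4,8) x cols[4,8) = 4x4
Op 3 cut(1, 3): punch at orig (5,7); cuts so far [(5, 7)]; region rows[4,8) x cols[4,8) = 4x4
Op 4 cut(3, 0): punch at orig (7,4); cuts so far [(5, 7), (7, 4)]; region rows[4,8) x cols[4,8) = 4x4
Op 5 cut(1, 0): punch at orig (5,4); cuts so far [(5, 4), (5, 7), (7, 4)]; region rows[4,8) x cols[4,8) = 4x4
Unfold 1 (reflect across v@4): 6 holes -> [(5, 0), (5, 3), (5, 4), (5, 7), (7, 3), (7, 4)]
Unfold 2 (reflect across h@4): 12 holes -> [(0, 3), (0, 4), (2, 0), (2, 3), (2, 4), (2, 7), (5, 0), (5, 3), (5, 4), (5, 7), (7, 3), (7, 4)]
Holes: [(0, 3), (0, 4), (2, 0), (2, 3), (2, 4), (2, 7), (5, 0), (5, 3), (5, 4), (5, 7), (7, 3), (7, 4)]

Answer: no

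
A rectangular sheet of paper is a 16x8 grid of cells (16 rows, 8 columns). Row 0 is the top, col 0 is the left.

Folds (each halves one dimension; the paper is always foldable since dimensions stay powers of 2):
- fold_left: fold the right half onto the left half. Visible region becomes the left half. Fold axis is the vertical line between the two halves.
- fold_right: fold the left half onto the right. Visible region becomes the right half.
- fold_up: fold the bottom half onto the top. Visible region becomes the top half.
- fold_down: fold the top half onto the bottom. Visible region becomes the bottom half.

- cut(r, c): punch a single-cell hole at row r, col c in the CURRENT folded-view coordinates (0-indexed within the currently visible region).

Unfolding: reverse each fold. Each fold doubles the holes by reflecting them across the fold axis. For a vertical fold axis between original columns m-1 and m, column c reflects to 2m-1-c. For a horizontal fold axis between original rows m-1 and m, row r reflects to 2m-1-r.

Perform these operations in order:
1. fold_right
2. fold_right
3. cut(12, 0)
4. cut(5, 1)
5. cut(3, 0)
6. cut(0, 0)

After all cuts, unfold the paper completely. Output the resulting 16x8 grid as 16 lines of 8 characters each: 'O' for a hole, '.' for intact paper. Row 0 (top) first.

Op 1 fold_right: fold axis v@4; visible region now rows[0,16) x cols[4,8) = 16x4
Op 2 fold_right: fold axis v@6; visible region now rows[0,16) x cols[6,8) = 16x2
Op 3 cut(12, 0): punch at orig (12,6); cuts so far [(12, 6)]; region rows[0,16) x cols[6,8) = 16x2
Op 4 cut(5, 1): punch at orig (5,7); cuts so far [(5, 7), (12, 6)]; region rows[0,16) x cols[6,8) = 16x2
Op 5 cut(3, 0): punch at orig (3,6); cuts so far [(3, 6), (5, 7), (12, 6)]; region rows[0,16) x cols[6,8) = 16x2
Op 6 cut(0, 0): punch at orig (0,6); cuts so far [(0, 6), (3, 6), (5, 7), (12, 6)]; region rows[0,16) x cols[6,8) = 16x2
Unfold 1 (reflect across v@6): 8 holes -> [(0, 5), (0, 6), (3, 5), (3, 6), (5, 4), (5, 7), (12, 5), (12, 6)]
Unfold 2 (reflect across v@4): 16 holes -> [(0, 1), (0, 2), (0, 5), (0, 6), (3, 1), (3, 2), (3, 5), (3, 6), (5, 0), (5, 3), (5, 4), (5, 7), (12, 1), (12, 2), (12, 5), (12, 6)]

Answer: .OO..OO.
........
........
.OO..OO.
........
O..OO..O
........
........
........
........
........
........
.OO..OO.
........
........
........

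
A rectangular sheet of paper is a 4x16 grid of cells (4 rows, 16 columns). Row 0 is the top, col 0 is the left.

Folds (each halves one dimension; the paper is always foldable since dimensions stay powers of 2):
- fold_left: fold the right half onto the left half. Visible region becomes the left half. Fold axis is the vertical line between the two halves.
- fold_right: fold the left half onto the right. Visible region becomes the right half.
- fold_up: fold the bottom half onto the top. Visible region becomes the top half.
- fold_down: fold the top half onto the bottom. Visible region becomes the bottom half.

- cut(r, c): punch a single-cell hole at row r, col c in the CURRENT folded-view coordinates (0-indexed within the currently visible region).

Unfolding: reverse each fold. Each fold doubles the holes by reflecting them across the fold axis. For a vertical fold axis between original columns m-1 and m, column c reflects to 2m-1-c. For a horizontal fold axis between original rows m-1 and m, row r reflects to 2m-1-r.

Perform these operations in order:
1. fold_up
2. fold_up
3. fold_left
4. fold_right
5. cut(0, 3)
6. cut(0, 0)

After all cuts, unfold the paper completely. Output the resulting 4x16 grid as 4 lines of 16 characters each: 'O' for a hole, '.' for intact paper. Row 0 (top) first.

Op 1 fold_up: fold axis h@2; visible region now rows[0,2) x cols[0,16) = 2x16
Op 2 fold_up: fold axis h@1; visible region now rows[0,1) x cols[0,16) = 1x16
Op 3 fold_left: fold axis v@8; visible region now rows[0,1) x cols[0,8) = 1x8
Op 4 fold_right: fold axis v@4; visible region now rows[0,1) x cols[4,8) = 1x4
Op 5 cut(0, 3): punch at orig (0,7); cuts so far [(0, 7)]; region rows[0,1) x cols[4,8) = 1x4
Op 6 cut(0, 0): punch at orig (0,4); cuts so far [(0, 4), (0, 7)]; region rows[0,1) x cols[4,8) = 1x4
Unfold 1 (reflect across v@4): 4 holes -> [(0, 0), (0, 3), (0, 4), (0, 7)]
Unfold 2 (reflect across v@8): 8 holes -> [(0, 0), (0, 3), (0, 4), (0, 7), (0, 8), (0, 11), (0, 12), (0, 15)]
Unfold 3 (reflect across h@1): 16 holes -> [(0, 0), (0, 3), (0, 4), (0, 7), (0, 8), (0, 11), (0, 12), (0, 15), (1, 0), (1, 3), (1, 4), (1, 7), (1, 8), (1, 11), (1, 12), (1, 15)]
Unfold 4 (reflect across h@2): 32 holes -> [(0, 0), (0, 3), (0, 4), (0, 7), (0, 8), (0, 11), (0, 12), (0, 15), (1, 0), (1, 3), (1, 4), (1, 7), (1, 8), (1, 11), (1, 12), (1, 15), (2, 0), (2, 3), (2, 4), (2, 7), (2, 8), (2, 11), (2, 12), (2, 15), (3, 0), (3, 3), (3, 4), (3, 7), (3, 8), (3, 11), (3, 12), (3, 15)]

Answer: O..OO..OO..OO..O
O..OO..OO..OO..O
O..OO..OO..OO..O
O..OO..OO..OO..O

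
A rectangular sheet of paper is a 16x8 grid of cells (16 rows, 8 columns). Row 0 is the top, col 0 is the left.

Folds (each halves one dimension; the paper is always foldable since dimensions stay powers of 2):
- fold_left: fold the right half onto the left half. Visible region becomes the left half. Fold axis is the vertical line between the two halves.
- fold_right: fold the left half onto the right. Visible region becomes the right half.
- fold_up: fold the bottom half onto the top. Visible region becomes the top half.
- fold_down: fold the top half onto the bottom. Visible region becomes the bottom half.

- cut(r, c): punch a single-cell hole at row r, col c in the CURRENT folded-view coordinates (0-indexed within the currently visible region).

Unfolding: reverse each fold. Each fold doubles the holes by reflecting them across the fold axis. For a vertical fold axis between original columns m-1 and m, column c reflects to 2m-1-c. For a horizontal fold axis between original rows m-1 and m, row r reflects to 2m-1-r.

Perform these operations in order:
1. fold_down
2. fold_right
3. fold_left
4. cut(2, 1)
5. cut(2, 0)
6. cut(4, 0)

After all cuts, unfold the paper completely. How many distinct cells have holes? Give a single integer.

Answer: 24

Derivation:
Op 1 fold_down: fold axis h@8; visible region now rows[8,16) x cols[0,8) = 8x8
Op 2 fold_right: fold axis v@4; visible region now rows[8,16) x cols[4,8) = 8x4
Op 3 fold_left: fold axis v@6; visible region now rows[8,16) x cols[4,6) = 8x2
Op 4 cut(2, 1): punch at orig (10,5); cuts so far [(10, 5)]; region rows[8,16) x cols[4,6) = 8x2
Op 5 cut(2, 0): punch at orig (10,4); cuts so far [(10, 4), (10, 5)]; region rows[8,16) x cols[4,6) = 8x2
Op 6 cut(4, 0): punch at orig (12,4); cuts so far [(10, 4), (10, 5), (12, 4)]; region rows[8,16) x cols[4,6) = 8x2
Unfold 1 (reflect across v@6): 6 holes -> [(10, 4), (10, 5), (10, 6), (10, 7), (12, 4), (12, 7)]
Unfold 2 (reflect across v@4): 12 holes -> [(10, 0), (10, 1), (10, 2), (10, 3), (10, 4), (10, 5), (10, 6), (10, 7), (12, 0), (12, 3), (12, 4), (12, 7)]
Unfold 3 (reflect across h@8): 24 holes -> [(3, 0), (3, 3), (3, 4), (3, 7), (5, 0), (5, 1), (5, 2), (5, 3), (5, 4), (5, 5), (5, 6), (5, 7), (10, 0), (10, 1), (10, 2), (10, 3), (10, 4), (10, 5), (10, 6), (10, 7), (12, 0), (12, 3), (12, 4), (12, 7)]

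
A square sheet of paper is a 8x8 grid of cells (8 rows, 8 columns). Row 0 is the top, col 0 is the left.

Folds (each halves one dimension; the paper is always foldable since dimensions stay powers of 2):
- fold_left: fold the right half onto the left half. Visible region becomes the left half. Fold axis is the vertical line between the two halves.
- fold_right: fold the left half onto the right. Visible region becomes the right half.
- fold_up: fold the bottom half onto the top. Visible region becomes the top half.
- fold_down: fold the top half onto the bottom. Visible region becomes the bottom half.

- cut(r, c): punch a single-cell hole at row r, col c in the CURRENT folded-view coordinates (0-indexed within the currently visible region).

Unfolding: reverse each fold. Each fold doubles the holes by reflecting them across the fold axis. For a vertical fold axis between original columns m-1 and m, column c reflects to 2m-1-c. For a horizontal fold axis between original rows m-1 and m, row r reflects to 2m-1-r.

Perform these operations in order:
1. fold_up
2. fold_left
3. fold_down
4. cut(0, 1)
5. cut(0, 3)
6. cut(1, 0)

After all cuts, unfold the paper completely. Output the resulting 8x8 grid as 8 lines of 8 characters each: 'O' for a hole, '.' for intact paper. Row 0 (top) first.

Answer: O......O
.O.OO.O.
.O.OO.O.
O......O
O......O
.O.OO.O.
.O.OO.O.
O......O

Derivation:
Op 1 fold_up: fold axis h@4; visible region now rows[0,4) x cols[0,8) = 4x8
Op 2 fold_left: fold axis v@4; visible region now rows[0,4) x cols[0,4) = 4x4
Op 3 fold_down: fold axis h@2; visible region now rows[2,4) x cols[0,4) = 2x4
Op 4 cut(0, 1): punch at orig (2,1); cuts so far [(2, 1)]; region rows[2,4) x cols[0,4) = 2x4
Op 5 cut(0, 3): punch at orig (2,3); cuts so far [(2, 1), (2, 3)]; region rows[2,4) x cols[0,4) = 2x4
Op 6 cut(1, 0): punch at orig (3,0); cuts so far [(2, 1), (2, 3), (3, 0)]; region rows[2,4) x cols[0,4) = 2x4
Unfold 1 (reflect across h@2): 6 holes -> [(0, 0), (1, 1), (1, 3), (2, 1), (2, 3), (3, 0)]
Unfold 2 (reflect across v@4): 12 holes -> [(0, 0), (0, 7), (1, 1), (1, 3), (1, 4), (1, 6), (2, 1), (2, 3), (2, 4), (2, 6), (3, 0), (3, 7)]
Unfold 3 (reflect across h@4): 24 holes -> [(0, 0), (0, 7), (1, 1), (1, 3), (1, 4), (1, 6), (2, 1), (2, 3), (2, 4), (2, 6), (3, 0), (3, 7), (4, 0), (4, 7), (5, 1), (5, 3), (5, 4), (5, 6), (6, 1), (6, 3), (6, 4), (6, 6), (7, 0), (7, 7)]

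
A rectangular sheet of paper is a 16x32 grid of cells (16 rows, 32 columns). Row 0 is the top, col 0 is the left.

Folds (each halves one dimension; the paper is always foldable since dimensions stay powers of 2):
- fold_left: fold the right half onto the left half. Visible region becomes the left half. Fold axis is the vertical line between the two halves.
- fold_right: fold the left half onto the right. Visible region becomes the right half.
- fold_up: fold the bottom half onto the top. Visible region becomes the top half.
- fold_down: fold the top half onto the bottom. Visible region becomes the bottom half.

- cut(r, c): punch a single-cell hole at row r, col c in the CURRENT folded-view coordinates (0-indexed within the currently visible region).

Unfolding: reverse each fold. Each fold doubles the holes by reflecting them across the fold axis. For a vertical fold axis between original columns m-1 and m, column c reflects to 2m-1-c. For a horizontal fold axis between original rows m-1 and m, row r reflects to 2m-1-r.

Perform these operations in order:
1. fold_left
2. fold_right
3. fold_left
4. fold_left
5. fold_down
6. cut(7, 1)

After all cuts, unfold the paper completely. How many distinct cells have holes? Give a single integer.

Answer: 32

Derivation:
Op 1 fold_left: fold axis v@16; visible region now rows[0,16) x cols[0,16) = 16x16
Op 2 fold_right: fold axis v@8; visible region now rows[0,16) x cols[8,16) = 16x8
Op 3 fold_left: fold axis v@12; visible region now rows[0,16) x cols[8,12) = 16x4
Op 4 fold_left: fold axis v@10; visible region now rows[0,16) x cols[8,10) = 16x2
Op 5 fold_down: fold axis h@8; visible region now rows[8,16) x cols[8,10) = 8x2
Op 6 cut(7, 1): punch at orig (15,9); cuts so far [(15, 9)]; region rows[8,16) x cols[8,10) = 8x2
Unfold 1 (reflect across h@8): 2 holes -> [(0, 9), (15, 9)]
Unfold 2 (reflect across v@10): 4 holes -> [(0, 9), (0, 10), (15, 9), (15, 10)]
Unfold 3 (reflect across v@12): 8 holes -> [(0, 9), (0, 10), (0, 13), (0, 14), (15, 9), (15, 10), (15, 13), (15, 14)]
Unfold 4 (reflect across v@8): 16 holes -> [(0, 1), (0, 2), (0, 5), (0, 6), (0, 9), (0, 10), (0, 13), (0, 14), (15, 1), (15, 2), (15, 5), (15, 6), (15, 9), (15, 10), (15, 13), (15, 14)]
Unfold 5 (reflect across v@16): 32 holes -> [(0, 1), (0, 2), (0, 5), (0, 6), (0, 9), (0, 10), (0, 13), (0, 14), (0, 17), (0, 18), (0, 21), (0, 22), (0, 25), (0, 26), (0, 29), (0, 30), (15, 1), (15, 2), (15, 5), (15, 6), (15, 9), (15, 10), (15, 13), (15, 14), (15, 17), (15, 18), (15, 21), (15, 22), (15, 25), (15, 26), (15, 29), (15, 30)]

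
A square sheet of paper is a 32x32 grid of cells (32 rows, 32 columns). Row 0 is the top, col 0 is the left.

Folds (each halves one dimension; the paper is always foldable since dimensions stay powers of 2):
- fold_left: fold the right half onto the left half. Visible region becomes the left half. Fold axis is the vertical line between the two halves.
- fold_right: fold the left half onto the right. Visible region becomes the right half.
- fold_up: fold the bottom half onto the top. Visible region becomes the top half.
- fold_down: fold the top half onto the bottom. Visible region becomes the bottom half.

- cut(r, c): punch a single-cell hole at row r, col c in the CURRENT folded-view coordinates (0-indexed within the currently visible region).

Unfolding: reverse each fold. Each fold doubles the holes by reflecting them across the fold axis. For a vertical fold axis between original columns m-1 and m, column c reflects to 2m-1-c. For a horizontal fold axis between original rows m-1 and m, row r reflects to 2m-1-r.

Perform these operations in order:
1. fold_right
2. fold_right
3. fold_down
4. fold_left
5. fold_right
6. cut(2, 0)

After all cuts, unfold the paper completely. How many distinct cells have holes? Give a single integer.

Answer: 32

Derivation:
Op 1 fold_right: fold axis v@16; visible region now rows[0,32) x cols[16,32) = 32x16
Op 2 fold_right: fold axis v@24; visible region now rows[0,32) x cols[24,32) = 32x8
Op 3 fold_down: fold axis h@16; visible region now rows[16,32) x cols[24,32) = 16x8
Op 4 fold_left: fold axis v@28; visible region now rows[16,32) x cols[24,28) = 16x4
Op 5 fold_right: fold axis v@26; visible region now rows[16,32) x cols[26,28) = 16x2
Op 6 cut(2, 0): punch at orig (18,26); cuts so far [(18, 26)]; region rows[16,32) x cols[26,28) = 16x2
Unfold 1 (reflect across v@26): 2 holes -> [(18, 25), (18, 26)]
Unfold 2 (reflect across v@28): 4 holes -> [(18, 25), (18, 26), (18, 29), (18, 30)]
Unfold 3 (reflect across h@16): 8 holes -> [(13, 25), (13, 26), (13, 29), (13, 30), (18, 25), (18, 26), (18, 29), (18, 30)]
Unfold 4 (reflect across v@24): 16 holes -> [(13, 17), (13, 18), (13, 21), (13, 22), (13, 25), (13, 26), (13, 29), (13, 30), (18, 17), (18, 18), (18, 21), (18, 22), (18, 25), (18, 26), (18, 29), (18, 30)]
Unfold 5 (reflect across v@16): 32 holes -> [(13, 1), (13, 2), (13, 5), (13, 6), (13, 9), (13, 10), (13, 13), (13, 14), (13, 17), (13, 18), (13, 21), (13, 22), (13, 25), (13, 26), (13, 29), (13, 30), (18, 1), (18, 2), (18, 5), (18, 6), (18, 9), (18, 10), (18, 13), (18, 14), (18, 17), (18, 18), (18, 21), (18, 22), (18, 25), (18, 26), (18, 29), (18, 30)]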